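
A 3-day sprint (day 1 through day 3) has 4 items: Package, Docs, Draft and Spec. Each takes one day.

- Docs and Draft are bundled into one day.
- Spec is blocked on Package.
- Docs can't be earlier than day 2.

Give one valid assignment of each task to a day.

Spec in day 2, Docs in day 2, Draft in day 2, Package in day 1

Checking: Package(day 1) before Spec(day 2); Docs = Draft = day 2; Docs=day 2 in [day 2,day 3].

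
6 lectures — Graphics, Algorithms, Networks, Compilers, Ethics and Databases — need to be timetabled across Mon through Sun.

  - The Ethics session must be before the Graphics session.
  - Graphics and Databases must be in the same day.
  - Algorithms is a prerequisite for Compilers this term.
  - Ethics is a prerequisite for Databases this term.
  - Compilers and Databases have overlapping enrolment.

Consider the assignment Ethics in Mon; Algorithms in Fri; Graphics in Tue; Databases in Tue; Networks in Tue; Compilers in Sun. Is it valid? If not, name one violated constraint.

Algorithms is a prerequisite for Compilers this term — holds.
Ethics is a prerequisite for Databases this term — holds.
Compilers and Databases have overlapping enrolment — holds.
Graphics and Databases must be in the same day — holds.
The Ethics session must be before the Graphics session — holds.

Yes, all constraints hold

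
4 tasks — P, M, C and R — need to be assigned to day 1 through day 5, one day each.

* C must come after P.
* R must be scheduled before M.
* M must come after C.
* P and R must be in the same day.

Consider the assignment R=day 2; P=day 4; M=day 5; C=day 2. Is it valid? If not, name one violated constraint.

Invalid. C must come after P.

R must be scheduled before M — holds.
C must come after P — violated.
P and R must be in the same day — violated.
M must come after C — holds.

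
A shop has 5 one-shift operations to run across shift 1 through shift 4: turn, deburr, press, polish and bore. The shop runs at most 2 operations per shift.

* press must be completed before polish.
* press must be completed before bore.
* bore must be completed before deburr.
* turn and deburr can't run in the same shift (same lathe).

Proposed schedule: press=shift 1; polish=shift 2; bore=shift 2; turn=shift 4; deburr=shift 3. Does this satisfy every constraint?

Valid

The shop runs at most 2 operations per shift — holds.
press must be completed before polish — holds.
press must be completed before bore — holds.
turn and deburr can't run in the same shift (same lathe) — holds.
bore must be completed before deburr — holds.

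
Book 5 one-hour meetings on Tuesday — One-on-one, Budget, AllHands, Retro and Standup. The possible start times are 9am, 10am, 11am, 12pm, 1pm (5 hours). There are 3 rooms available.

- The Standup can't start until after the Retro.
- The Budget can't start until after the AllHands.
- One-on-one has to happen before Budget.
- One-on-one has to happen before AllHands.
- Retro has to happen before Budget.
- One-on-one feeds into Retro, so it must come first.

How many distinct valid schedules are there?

40

Splitting on One-on-one: it can be 9am (31), 10am (8), 11am (1). Listing each branch's schedules as (Budget, AllHands, Retro, Standup):
One-on-one=9am: (11am,10am,10am,11am) (11am,10am,10am,12pm) (11am,10am,10am,1pm) (12pm,10am,10am,11am) (12pm,10am,10am,12pm) (12pm,10am,10am,1pm) (12pm,10am,11am,12pm) (12pm,10am,11am,1pm) (12pm,11am,10am,11am) (12pm,11am,10am,12pm) (12pm,11am,10am,1pm) (12pm,11am,11am,12pm) (12pm,11am,11am,1pm) (1pm,10am,10am,11am) (1pm,10am,10am,12pm) (1pm,10am,10am,1pm) (1pm,10am,11am,12pm) (1pm,10am,11am,1pm) (1pm,10am,12pm,1pm) (1pm,11am,10am,11am) (1pm,11am,10am,12pm) (1pm,11am,10am,1pm) (1pm,11am,11am,12pm) (1pm,11am,11am,1pm) (1pm,11am,12pm,1pm) (1pm,12pm,10am,11am) (1pm,12pm,10am,12pm) (1pm,12pm,10am,1pm) (1pm,12pm,11am,12pm) (1pm,12pm,11am,1pm) (1pm,12pm,12pm,1pm) — 31.
One-on-one=10am: (12pm,11am,11am,12pm) (12pm,11am,11am,1pm) (1pm,11am,11am,12pm) (1pm,11am,11am,1pm) (1pm,11am,12pm,1pm) (1pm,12pm,11am,12pm) (1pm,12pm,11am,1pm) (1pm,12pm,12pm,1pm) — 8.
One-on-one=11am: (1pm,12pm,12pm,1pm) — 1.
Summing: 31 + 8 + 1 = 40.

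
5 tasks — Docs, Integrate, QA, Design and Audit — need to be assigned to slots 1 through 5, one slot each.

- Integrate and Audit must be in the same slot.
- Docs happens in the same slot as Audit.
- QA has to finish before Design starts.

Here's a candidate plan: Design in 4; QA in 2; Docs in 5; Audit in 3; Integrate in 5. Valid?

Docs happens in the same slot as Audit — violated.
Integrate and Audit must be in the same slot — violated.
QA has to finish before Design starts — holds.

No — it violates: Integrate and Audit must be in the same slot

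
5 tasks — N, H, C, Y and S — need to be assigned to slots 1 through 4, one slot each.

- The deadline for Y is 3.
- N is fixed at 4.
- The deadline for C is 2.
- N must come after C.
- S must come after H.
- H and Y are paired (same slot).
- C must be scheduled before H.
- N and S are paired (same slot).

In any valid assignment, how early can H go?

2

Precedence pushes H to at least 2; downstream work caps H at 3.
H at 2 is achievable: Y in 2; N in 4; C in 1; S in 4; H in 2.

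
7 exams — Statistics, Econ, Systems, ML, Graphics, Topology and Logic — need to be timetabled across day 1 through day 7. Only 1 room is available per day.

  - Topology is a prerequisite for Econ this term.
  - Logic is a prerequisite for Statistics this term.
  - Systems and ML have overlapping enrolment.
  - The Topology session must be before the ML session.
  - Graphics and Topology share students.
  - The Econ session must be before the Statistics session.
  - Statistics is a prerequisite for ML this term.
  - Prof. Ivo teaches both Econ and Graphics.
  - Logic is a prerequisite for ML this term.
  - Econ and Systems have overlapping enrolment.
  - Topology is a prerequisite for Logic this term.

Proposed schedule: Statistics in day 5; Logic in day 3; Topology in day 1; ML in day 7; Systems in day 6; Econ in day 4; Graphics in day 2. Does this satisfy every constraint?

Topology is a prerequisite for Econ this term — holds.
Statistics is a prerequisite for ML this term — holds.
Systems and ML have overlapping enrolment — holds.
Only 1 room is available per day — holds.
Graphics and Topology share students — holds.
The Topology session must be before the ML session — holds.
The Econ session must be before the Statistics session — holds.
Topology is a prerequisite for Logic this term — holds.
Econ and Systems have overlapping enrolment — holds.
Logic is a prerequisite for Statistics this term — holds.
Logic is a prerequisite for ML this term — holds.
Prof. Ivo teaches both Econ and Graphics — holds.

Valid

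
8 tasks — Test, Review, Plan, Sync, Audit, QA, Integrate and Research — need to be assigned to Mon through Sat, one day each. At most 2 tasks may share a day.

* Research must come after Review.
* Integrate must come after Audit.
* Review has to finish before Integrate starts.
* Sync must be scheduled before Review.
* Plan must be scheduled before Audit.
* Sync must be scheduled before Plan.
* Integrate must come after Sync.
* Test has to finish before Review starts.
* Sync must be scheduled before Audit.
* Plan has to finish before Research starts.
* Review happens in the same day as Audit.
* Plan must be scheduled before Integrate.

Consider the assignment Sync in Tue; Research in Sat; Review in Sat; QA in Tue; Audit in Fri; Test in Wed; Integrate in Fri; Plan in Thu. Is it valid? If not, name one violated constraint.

Sync must be scheduled before Review — holds.
Review happens in the same day as Audit — violated.
Plan has to finish before Research starts — holds.
At most 2 tasks may share a day — holds.
Plan must be scheduled before Audit — holds.
Research must come after Review — violated.
Integrate must come after Sync — holds.
Review has to finish before Integrate starts — violated.
Sync must be scheduled before Audit — holds.
Sync must be scheduled before Plan — holds.
Plan must be scheduled before Integrate — holds.
Test has to finish before Review starts — holds.
Integrate must come after Audit — violated.

No. Review has to finish before Integrate starts is not satisfied.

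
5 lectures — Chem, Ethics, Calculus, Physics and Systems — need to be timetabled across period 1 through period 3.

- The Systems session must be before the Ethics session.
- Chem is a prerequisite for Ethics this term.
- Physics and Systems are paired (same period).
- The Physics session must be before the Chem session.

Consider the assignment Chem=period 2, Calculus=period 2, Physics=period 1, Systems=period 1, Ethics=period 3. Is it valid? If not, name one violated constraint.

The Physics session must be before the Chem session — holds.
Physics and Systems are paired (same period) — holds.
The Systems session must be before the Ethics session — holds.
Chem is a prerequisite for Ethics this term — holds.

Yes, all constraints hold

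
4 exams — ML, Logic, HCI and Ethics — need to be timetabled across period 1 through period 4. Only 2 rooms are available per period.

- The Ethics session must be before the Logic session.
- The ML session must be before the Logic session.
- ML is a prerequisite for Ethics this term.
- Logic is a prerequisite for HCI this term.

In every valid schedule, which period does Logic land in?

Precedence pushes Logic to at least period 3; downstream work caps Logic at period 3.
So Logic is pinned to period 3.

period 3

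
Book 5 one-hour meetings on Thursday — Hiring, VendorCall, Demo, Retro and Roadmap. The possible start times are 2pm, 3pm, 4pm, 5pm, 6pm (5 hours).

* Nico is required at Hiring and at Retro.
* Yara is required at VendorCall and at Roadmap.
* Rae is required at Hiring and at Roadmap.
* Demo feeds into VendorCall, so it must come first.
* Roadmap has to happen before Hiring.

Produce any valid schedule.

Hiring=3pm, Demo=2pm, Roadmap=2pm, VendorCall=3pm, Retro=2pm

Checking: Roadmap(2pm) before Hiring(3pm); Demo(2pm) before VendorCall(3pm); Hiring(3pm) != Roadmap(2pm); Hiring(3pm) != Retro(2pm); VendorCall(3pm) != Roadmap(2pm).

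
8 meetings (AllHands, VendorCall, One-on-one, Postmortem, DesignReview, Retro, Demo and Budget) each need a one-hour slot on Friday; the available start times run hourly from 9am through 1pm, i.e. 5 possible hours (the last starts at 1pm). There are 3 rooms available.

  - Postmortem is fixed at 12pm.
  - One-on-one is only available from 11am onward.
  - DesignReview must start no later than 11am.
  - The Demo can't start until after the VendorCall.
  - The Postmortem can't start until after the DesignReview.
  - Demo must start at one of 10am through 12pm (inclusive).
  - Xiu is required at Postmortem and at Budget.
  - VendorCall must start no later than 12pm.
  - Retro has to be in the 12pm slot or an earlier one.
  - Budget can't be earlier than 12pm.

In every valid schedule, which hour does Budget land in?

Budget's window is 12pm–1pm.
Postmortem is fixed at 12pm, and Budget can't share a hour with Postmortem.
So Budget must be 1pm.

1pm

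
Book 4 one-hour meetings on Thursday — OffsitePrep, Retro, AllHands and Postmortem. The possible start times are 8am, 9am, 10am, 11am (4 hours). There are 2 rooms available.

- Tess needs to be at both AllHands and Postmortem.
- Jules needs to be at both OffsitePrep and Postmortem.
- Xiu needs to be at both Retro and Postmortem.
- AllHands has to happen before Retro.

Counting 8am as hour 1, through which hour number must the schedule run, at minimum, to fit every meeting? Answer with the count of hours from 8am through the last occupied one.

The precedence chain requires at least 2 distinct hours.
With at most 2 per hour and 4 meetings, at least 2 hours are needed.
Could 2 hours be enough, i.e. nothing placed later than 9am? No: Retro must come after AllHands (at 8am or later) → {9am}; AllHands must come before Retro (at 9am or earlier) → {8am}; Postmortem can't share with Retro (9am) → {8am}; Postmortem can't share with AllHands (8am) → nothing is left.
So 2 hours is not enough.
3 works (last occupied hour: 10am): for example Postmortem in 10am, Retro in 9am, OffsitePrep in 8am, AllHands in 8am.

3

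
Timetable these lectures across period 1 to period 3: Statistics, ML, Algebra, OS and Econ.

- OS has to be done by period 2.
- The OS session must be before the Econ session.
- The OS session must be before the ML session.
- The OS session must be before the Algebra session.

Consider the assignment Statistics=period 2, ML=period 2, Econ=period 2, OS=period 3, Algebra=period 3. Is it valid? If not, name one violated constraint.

No — it violates: OS has to be done by period 2

The OS session must be before the Econ session — violated.
The OS session must be before the ML session — violated.
OS has to be done by period 2 — violated.
The OS session must be before the Algebra session — violated.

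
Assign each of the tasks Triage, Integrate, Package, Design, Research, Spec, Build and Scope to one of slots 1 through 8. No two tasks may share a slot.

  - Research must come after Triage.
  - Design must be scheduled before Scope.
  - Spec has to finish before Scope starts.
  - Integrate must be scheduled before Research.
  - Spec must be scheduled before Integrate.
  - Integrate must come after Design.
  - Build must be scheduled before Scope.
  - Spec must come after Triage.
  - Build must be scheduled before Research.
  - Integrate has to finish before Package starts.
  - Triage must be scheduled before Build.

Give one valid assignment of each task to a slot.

Spec in 2, Triage in 1, Integrate in 4, Scope in 7, Build in 5, Package in 8, Research in 6, Design in 3

Checking: Spec(2) before Scope(7); Triage(1) before Build(5); Design(3) before Scope(7); Triage(1) before Spec(2); Triage(1) before Research(6); Spec(2) before Integrate(4); Design(3) before Integrate(4); Integrate(4) before Research(6); Build(5) before Scope(7); Build(5) before Research(6); Integrate(4) before Package(8); max 1 per slot (cap 1).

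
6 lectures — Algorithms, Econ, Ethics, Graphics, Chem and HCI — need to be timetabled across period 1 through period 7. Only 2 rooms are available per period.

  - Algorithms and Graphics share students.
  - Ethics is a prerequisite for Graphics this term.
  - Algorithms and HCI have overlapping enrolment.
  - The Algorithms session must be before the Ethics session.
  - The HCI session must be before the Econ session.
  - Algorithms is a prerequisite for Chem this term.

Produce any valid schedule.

Econ in period 3; Chem in period 4; Algorithms in period 1; HCI in period 2; Graphics in period 3; Ethics in period 2

Checking: Algorithms(period 1) before Chem(period 4); Algorithms(period 1) before Ethics(period 2); HCI(period 2) before Econ(period 3); Ethics(period 2) before Graphics(period 3); Algorithms(period 1) != HCI(period 2); Algorithms(period 1) != Graphics(period 3); max 2 per period (cap 2).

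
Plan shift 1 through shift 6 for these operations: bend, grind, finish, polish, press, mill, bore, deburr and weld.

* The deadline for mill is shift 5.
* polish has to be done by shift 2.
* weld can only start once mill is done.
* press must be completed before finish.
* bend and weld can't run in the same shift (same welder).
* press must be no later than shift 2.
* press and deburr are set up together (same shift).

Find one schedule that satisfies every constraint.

mill in shift 1, polish in shift 1, bend in shift 1, press in shift 1, weld in shift 2, finish in shift 2, grind in shift 1, deburr in shift 1, bore in shift 1

Checking: mill(shift 1) before weld(shift 2); press(shift 1) before finish(shift 2); bend(shift 1) != weld(shift 2); press = deburr = shift 1; mill=shift 1 in [shift 1,shift 5]; polish=shift 1 in [shift 1,shift 2]; press=shift 1 in [shift 1,shift 2].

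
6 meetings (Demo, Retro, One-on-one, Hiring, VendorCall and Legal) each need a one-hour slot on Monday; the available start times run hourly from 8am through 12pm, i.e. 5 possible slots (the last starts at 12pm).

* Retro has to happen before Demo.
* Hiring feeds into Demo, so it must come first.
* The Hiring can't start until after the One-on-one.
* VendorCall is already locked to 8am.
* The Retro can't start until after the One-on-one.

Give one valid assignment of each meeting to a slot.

VendorCall -> 8am, Legal -> 8am, Retro -> 9am, One-on-one -> 8am, Hiring -> 9am, Demo -> 10am

Checking: Hiring(9am) before Demo(10am); Retro(9am) before Demo(10am); One-on-one(8am) before Retro(9am); One-on-one(8am) before Hiring(9am); VendorCall=8am in [8am,8am].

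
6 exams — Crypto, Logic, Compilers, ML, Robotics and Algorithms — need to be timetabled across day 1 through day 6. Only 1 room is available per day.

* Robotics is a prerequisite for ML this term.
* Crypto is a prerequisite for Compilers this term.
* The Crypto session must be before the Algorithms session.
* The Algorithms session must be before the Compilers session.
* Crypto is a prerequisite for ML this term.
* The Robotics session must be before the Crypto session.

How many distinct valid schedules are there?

18

Splitting on Crypto: it can be day 2 (12), day 3 (6). Listing each branch's schedules as (Logic, Compilers, ML, Robotics, Algorithms) by day number:
Crypto=day 2: (3,5,6,1,4) (3,6,4,1,5) (3,6,5,1,4) (4,5,6,1,3) (4,6,3,1,5) (4,6,5,1,3) (5,4,6,1,3) (5,6,3,1,4) (5,6,4,1,3) (6,4,5,1,3) (6,5,3,1,4) (6,5,4,1,3) — 12.
Crypto=day 3: (1,5,6,2,4) (1,6,4,2,5) (1,6,5,2,4) (2,5,6,1,4) (2,6,4,1,5) (2,6,5,1,4) — 6.
Summing: 12 + 6 = 18.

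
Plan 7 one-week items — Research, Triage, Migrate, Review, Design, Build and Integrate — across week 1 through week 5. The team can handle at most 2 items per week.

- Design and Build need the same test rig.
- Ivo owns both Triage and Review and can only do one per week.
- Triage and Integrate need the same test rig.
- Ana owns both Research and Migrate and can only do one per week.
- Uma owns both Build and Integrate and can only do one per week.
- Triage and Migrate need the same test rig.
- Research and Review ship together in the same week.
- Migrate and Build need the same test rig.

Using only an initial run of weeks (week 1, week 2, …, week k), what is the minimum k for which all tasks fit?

4

With at most 2 per week and 7 tasks, at least 4 weeks are needed.
4 works (last occupied week: week 4): for example Build in week 4; Migrate in week 3; Integrate in week 3; Triage in week 2; Review in week 1; Design in week 2; Research in week 1.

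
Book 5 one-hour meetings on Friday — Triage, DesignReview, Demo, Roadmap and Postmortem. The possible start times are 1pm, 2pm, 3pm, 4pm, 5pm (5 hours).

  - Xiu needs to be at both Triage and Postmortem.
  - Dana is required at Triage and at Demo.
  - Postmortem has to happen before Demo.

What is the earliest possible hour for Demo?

2pm

Precedence pushes Demo to at least 2pm.
Demo at 2pm is achievable: Triage=3pm, Postmortem=1pm, Roadmap=1pm, Demo=2pm, DesignReview=1pm.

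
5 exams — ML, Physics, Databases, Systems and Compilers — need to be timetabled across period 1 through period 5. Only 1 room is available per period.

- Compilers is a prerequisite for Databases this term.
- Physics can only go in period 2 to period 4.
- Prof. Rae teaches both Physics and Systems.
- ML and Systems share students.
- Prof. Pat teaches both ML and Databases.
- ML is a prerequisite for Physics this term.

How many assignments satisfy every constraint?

18

Splitting on ML: it can be period 1 (9), period 2 (6), period 3 (3). Listing each branch's schedules as (Physics, Databases, Systems, Compilers) by period number:
ML=period 1: (2,4,5,3) (2,5,3,4) (2,5,4,3) (3,4,5,2) (3,5,2,4) (3,5,4,2) (4,3,5,2) (4,5,2,3) (4,5,3,2) — 9.
ML=period 2: (3,4,5,1) (3,5,1,4) (3,5,4,1) (4,3,5,1) (4,5,1,3) (4,5,3,1) — 6.
ML=period 3: (4,2,5,1) (4,5,1,2) (4,5,2,1) — 3.
Summing: 9 + 6 + 3 = 18.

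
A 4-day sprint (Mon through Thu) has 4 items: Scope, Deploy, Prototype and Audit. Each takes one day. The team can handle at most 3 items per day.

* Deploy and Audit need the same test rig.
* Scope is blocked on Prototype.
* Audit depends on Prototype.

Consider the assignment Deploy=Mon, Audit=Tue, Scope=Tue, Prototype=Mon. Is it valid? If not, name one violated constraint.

Valid

Deploy and Audit need the same test rig — holds.
Audit depends on Prototype — holds.
Scope is blocked on Prototype — holds.
The team can handle at most 3 items per day — holds.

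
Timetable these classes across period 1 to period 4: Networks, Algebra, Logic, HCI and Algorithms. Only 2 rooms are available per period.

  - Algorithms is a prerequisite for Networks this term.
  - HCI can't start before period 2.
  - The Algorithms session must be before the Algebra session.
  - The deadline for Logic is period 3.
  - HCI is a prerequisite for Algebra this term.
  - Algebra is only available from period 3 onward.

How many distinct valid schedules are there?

40

Splitting on Networks: it can be period 2 (7), period 3 (12), period 4 (21). Listing each branch's schedules as (Algebra, Logic, HCI, Algorithms) by period number:
Networks=period 2: (3,1,2,1) (3,3,2,1) (4,1,2,1) (4,1,3,1) (4,2,3,1) (4,3,2,1) (4,3,3,1) — 7.
Networks=period 3: (3,1,2,1) (3,1,2,2) (3,2,2,1) (4,1,2,1) (4,1,2,2) (4,1,3,1) (4,1,3,2) (4,2,2,1) (4,2,3,1) (4,2,3,2) (4,3,2,1) (4,3,2,2) — 12.
Networks=period 4: (3,1,2,1) (3,1,2,2) (3,2,2,1) (3,3,2,1) (3,3,2,2) (4,1,2,1) (4,1,2,2) (4,1,2,3) (4,1,3,1) (4,1,3,2) (4,1,3,3) (4,2,2,1) (4,2,2,3) (4,2,3,1) (4,2,3,2) (4,2,3,3) (4,3,2,1) (4,3,2,2) (4,3,2,3) (4,3,3,1) (4,3,3,2) — 21.
Summing: 7 + 12 + 21 = 40.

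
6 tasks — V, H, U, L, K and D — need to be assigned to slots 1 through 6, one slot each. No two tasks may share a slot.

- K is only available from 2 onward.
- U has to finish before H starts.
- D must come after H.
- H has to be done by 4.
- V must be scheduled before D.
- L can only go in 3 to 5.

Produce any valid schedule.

U=1, H=2, L=3, V=5, D=6, K=4

Checking: V(5) before D(6); H(2) before D(6); U(1) before H(2); L=3 in [3,5]; H=2 in [1,4]; K=4 in [2,6]; max 1 per slot (cap 1).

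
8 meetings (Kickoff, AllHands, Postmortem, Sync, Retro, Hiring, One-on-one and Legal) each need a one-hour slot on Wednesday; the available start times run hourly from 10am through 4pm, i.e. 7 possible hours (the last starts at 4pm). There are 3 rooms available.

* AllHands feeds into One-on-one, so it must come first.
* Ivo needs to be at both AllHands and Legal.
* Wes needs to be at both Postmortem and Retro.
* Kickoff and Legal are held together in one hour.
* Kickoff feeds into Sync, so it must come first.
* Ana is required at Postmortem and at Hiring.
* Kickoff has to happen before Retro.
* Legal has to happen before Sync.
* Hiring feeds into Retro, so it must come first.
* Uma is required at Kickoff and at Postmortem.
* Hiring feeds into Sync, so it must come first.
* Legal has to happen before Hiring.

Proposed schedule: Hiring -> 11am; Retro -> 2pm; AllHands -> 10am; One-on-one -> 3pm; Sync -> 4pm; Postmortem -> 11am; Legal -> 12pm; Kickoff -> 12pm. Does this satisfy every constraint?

Hiring feeds into Retro, so it must come first — holds.
There are 3 rooms available — holds.
Kickoff has to happen before Retro — holds.
Legal has to happen before Sync — holds.
Ana is required at Postmortem and at Hiring — violated.
AllHands feeds into One-on-one, so it must come first — holds.
Uma is required at Kickoff and at Postmortem — holds.
Ivo needs to be at both AllHands and Legal — holds.
Legal has to happen before Hiring — violated.
Wes needs to be at both Postmortem and Retro — holds.
Kickoff feeds into Sync, so it must come first — holds.
Hiring feeds into Sync, so it must come first — holds.
Kickoff and Legal are held together in one hour — holds.

No. Ana is required at Postmortem and at Hiring is not satisfied.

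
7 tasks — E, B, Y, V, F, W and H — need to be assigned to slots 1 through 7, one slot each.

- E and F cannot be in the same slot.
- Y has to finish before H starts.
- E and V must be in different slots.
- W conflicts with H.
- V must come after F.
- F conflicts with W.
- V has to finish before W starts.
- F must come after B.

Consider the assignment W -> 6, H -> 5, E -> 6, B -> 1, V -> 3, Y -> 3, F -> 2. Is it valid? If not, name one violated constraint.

Y has to finish before H starts — holds.
F conflicts with W — holds.
V must come after F — holds.
E and F cannot be in the same slot — holds.
F must come after B — holds.
E and V must be in different slots — holds.
W conflicts with H — holds.
V has to finish before W starts — holds.

Yes, all constraints hold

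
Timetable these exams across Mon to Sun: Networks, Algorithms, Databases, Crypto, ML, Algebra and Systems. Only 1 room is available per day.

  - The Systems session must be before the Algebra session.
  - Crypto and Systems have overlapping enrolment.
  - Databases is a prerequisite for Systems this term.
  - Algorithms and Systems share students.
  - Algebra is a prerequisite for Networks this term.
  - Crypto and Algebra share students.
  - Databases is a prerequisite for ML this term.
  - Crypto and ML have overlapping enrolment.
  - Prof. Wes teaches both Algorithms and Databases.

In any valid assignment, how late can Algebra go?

Sat

Precedence pushes Algebra to at least Wed; downstream work caps Algebra at Sat.
Algebra at Sat is achievable: Crypto -> Fri; ML -> Wed; Networks -> Sun; Databases -> Mon; Algebra -> Sat; Systems -> Tue; Algorithms -> Thu.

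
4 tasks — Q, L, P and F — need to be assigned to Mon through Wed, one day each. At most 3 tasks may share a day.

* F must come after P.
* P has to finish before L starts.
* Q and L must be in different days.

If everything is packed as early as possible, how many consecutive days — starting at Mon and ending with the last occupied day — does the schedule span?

2

The precedence chain requires at least 2 distinct days.
With at most 3 per day and 4 tasks, at least 2 days are needed.
2 works (last occupied day: Tue): for example F=Tue; L=Tue; P=Mon; Q=Mon.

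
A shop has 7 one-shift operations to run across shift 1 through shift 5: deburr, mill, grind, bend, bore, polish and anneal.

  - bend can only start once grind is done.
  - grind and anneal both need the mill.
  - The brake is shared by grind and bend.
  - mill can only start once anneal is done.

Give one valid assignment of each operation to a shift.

mill=shift 2, deburr=shift 1, bore=shift 1, anneal=shift 1, bend=shift 3, grind=shift 2, polish=shift 1

Checking: anneal(shift 1) before mill(shift 2); grind(shift 2) before bend(shift 3); grind(shift 2) != bend(shift 3); grind(shift 2) != anneal(shift 1).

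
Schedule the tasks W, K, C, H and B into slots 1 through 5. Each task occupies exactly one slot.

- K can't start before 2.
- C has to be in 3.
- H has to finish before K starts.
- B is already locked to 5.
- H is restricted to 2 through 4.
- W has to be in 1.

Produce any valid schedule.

H in 2, C in 3, B in 5, K in 3, W in 1

Checking: H(2) before K(3); C=3 in [3,3]; H=2 in [2,4]; K=3 in [2,5]; B=5 in [5,5]; W=1 in [1,1].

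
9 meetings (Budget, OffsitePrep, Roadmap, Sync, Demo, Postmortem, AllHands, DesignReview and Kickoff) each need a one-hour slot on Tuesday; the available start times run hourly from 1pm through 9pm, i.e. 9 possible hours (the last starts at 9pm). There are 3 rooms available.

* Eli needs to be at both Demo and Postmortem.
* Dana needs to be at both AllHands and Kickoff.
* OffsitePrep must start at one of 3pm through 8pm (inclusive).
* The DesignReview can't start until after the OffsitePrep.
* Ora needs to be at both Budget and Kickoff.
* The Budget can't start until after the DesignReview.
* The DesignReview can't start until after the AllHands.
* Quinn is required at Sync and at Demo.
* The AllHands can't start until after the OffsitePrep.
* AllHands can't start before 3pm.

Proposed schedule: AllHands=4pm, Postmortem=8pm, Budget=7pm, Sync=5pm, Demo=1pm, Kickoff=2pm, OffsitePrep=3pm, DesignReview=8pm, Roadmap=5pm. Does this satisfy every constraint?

The DesignReview can't start until after the OffsitePrep — holds.
There are 3 rooms available — holds.
The Budget can't start until after the DesignReview — violated.
AllHands can't start before 3pm — holds.
OffsitePrep must start at one of 3pm through 8pm (inclusive) — holds.
Ora needs to be at both Budget and Kickoff — holds.
Dana needs to be at both AllHands and Kickoff — holds.
Eli needs to be at both Demo and Postmortem — holds.
The DesignReview can't start until after the AllHands — holds.
Quinn is required at Sync and at Demo — holds.
The AllHands can't start until after the OffsitePrep — holds.

No. The Budget can't start until after the DesignReview is not satisfied.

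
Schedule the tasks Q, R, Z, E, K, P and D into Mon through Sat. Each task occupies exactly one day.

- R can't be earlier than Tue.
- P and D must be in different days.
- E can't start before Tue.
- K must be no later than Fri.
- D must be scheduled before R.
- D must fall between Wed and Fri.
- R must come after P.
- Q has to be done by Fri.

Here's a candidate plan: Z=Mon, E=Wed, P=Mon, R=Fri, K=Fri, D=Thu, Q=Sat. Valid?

Invalid. Q has to be done by Fri.

Q has to be done by Fri — violated.
R can't be earlier than Tue — holds.
D must fall between Wed and Fri — holds.
R must come after P — holds.
E can't start before Tue — holds.
D must be scheduled before R — holds.
P and D must be in different days — holds.
K must be no later than Fri — holds.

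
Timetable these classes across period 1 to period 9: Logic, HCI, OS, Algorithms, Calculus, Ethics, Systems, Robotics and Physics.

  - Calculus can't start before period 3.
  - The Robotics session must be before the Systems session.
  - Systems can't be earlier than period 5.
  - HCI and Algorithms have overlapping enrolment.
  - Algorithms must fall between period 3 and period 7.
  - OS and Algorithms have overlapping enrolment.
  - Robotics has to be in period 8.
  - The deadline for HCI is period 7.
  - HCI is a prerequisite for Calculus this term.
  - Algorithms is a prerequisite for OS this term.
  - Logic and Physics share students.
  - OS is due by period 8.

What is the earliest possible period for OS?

period 4

Precedence pushes OS to at least period 4; OS's own window allows nothing later than period 8.
OS at period 4 is achievable: Logic=period 1, Systems=period 9, HCI=period 1, Ethics=period 1, Calculus=period 3, Algorithms=period 3, OS=period 4, Robotics=period 8, Physics=period 2.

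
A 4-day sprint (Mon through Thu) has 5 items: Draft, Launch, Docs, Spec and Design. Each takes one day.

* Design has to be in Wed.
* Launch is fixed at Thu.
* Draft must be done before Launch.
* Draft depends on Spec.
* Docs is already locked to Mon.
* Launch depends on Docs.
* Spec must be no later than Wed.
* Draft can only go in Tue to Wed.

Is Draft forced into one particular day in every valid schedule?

Draft can be Tue (e.g. Spec -> Mon; Docs -> Mon; Launch -> Thu; Draft -> Tue; Design -> Wed) or Wed (e.g. Launch in Thu, Docs in Mon, Draft in Wed, Spec in Mon, Design in Wed).

No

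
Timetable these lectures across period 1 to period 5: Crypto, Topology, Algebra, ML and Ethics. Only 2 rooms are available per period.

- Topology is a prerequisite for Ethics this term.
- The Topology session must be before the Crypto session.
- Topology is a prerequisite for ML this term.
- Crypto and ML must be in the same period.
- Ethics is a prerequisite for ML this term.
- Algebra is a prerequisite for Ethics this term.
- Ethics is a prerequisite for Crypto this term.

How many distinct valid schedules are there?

20

Splitting on Crypto: it can be period 3 (1), period 4 (5), period 5 (14). Listing each branch's schedules as (Topology, Algebra, ML, Ethics) by period number:
Crypto=period 3: (1,1,3,2) — 1.
Crypto=period 4: (1,1,4,2) (1,1,4,3) (1,2,4,3) (2,1,4,3) (2,2,4,3) — 5.
Crypto=period 5: (1,1,5,2) (1,1,5,3) (1,1,5,4) (1,2,5,3) (1,2,5,4) (1,3,5,4) (2,1,5,3) (2,1,5,4) (2,2,5,3) (2,2,5,4) (2,3,5,4) (3,1,5,4) (3,2,5,4) (3,3,5,4) — 14.
Summing: 1 + 5 + 14 = 20.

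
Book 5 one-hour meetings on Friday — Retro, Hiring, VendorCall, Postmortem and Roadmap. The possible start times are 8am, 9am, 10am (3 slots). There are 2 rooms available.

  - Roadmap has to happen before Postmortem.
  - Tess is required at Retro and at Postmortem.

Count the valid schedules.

Splitting on Retro: it can be 8am (12), 9am (9), 10am (6). Listing each branch's schedules as (Hiring, VendorCall, Postmortem, Roadmap):
Retro=8am: (8am,9am,10am,9am) (8am,10am,10am,9am) (9am,8am,10am,9am) (9am,9am,10am,8am) (9am,10am,9am,8am) (9am,10am,10am,8am) (9am,10am,10am,9am) (10am,8am,10am,9am) (10am,9am,9am,8am) (10am,9am,10am,8am) (10am,9am,10am,9am) (10am,10am,9am,8am) — 12.
Retro=9am: (8am,8am,10am,9am) (8am,9am,10am,8am) (8am,10am,10am,8am) (8am,10am,10am,9am) (9am,8am,10am,8am) (9am,10am,10am,8am) (10am,8am,10am,8am) (10am,8am,10am,9am) (10am,9am,10am,8am) — 9.
Retro=10am: (8am,9am,9am,8am) (8am,10am,9am,8am) (9am,8am,9am,8am) (9am,10am,9am,8am) (10am,8am,9am,8am) (10am,9am,9am,8am) — 6.
Summing: 12 + 9 + 6 = 27.

27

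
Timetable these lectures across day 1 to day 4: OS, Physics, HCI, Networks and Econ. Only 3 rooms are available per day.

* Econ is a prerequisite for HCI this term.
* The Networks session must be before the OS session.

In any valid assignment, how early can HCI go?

Precedence pushes HCI to at least day 2.
HCI at day 2 is achievable: Networks -> day 1; Physics -> day 1; Econ -> day 1; HCI -> day 2; OS -> day 2.

day 2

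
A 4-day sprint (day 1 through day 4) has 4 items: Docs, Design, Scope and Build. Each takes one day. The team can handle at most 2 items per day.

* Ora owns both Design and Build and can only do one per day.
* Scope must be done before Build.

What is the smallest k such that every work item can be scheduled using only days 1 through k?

2

The precedence chain requires at least 2 distinct days.
With at most 2 per day and 4 work items, at least 2 days are needed.
2 works (last occupied day: day 2): for example Build=day 2; Scope=day 1; Docs=day 2; Design=day 1.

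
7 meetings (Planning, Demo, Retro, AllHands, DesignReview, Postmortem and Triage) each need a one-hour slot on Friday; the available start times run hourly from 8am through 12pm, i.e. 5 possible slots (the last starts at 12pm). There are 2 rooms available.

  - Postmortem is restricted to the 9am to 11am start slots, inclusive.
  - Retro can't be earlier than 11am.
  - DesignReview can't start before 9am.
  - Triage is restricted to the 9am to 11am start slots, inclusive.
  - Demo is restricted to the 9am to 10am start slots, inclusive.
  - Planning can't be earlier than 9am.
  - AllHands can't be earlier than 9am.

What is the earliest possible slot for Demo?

9am

Demo is available from 9am; Demo's own window allows nothing later than 10am.
Demo at 9am is achievable: Postmortem in 9am; DesignReview in 12pm; Triage in 10am; Planning in 10am; AllHands in 11am; Demo in 9am; Retro in 11am.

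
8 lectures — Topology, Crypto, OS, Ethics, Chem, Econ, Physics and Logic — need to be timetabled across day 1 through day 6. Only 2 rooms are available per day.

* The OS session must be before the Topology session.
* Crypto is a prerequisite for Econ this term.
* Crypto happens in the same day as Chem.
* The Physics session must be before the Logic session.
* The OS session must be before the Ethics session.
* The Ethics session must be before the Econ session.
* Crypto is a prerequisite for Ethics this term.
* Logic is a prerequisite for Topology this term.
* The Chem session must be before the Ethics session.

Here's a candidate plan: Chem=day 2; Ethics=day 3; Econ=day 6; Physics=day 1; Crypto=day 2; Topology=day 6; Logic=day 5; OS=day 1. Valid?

Logic is a prerequisite for Topology this term — holds.
The OS session must be before the Topology session — holds.
The OS session must be before the Ethics session — holds.
Crypto is a prerequisite for Ethics this term — holds.
Crypto happens in the same day as Chem — holds.
The Chem session must be before the Ethics session — holds.
Only 2 rooms are available per day — holds.
The Ethics session must be before the Econ session — holds.
Crypto is a prerequisite for Econ this term — holds.
The Physics session must be before the Logic session — holds.

Yes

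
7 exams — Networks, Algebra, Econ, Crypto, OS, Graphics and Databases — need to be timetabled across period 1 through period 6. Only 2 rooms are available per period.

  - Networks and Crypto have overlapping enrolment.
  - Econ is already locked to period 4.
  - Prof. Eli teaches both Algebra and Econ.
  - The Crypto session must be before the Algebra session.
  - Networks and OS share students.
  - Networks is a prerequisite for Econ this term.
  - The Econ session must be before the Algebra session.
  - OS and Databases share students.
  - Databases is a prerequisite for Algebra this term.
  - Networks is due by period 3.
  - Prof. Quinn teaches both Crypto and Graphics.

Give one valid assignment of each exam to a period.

Econ in period 4; Graphics in period 3; Databases in period 1; Algebra in period 5; OS in period 2; Crypto in period 2; Networks in period 1

Checking: Databases(period 1) before Algebra(period 5); Crypto(period 2) before Algebra(period 5); Networks(period 1) before Econ(period 4); Econ(period 4) before Algebra(period 5); Crypto(period 2) != Graphics(period 3); OS(period 2) != Databases(period 1); Networks(period 1) != Crypto(period 2); Networks(period 1) != OS(period 2); Algebra(period 5) != Econ(period 4); Econ=period 4 in [period 4,period 4]; Networks=period 1 in [period 1,period 3]; max 2 per period (cap 2).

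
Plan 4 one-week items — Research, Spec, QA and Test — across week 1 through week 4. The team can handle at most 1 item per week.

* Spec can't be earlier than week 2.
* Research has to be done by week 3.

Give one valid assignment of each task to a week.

Research=week 1; Test=week 4; Spec=week 2; QA=week 3

Checking: Spec=week 2 in [week 2,week 4]; Research=week 1 in [week 1,week 3]; max 1 per week (cap 1).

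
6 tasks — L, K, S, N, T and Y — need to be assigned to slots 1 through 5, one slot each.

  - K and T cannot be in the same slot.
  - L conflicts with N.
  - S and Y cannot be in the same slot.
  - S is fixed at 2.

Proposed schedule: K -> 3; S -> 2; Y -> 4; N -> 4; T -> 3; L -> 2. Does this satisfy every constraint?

S and Y cannot be in the same slot — holds.
K and T cannot be in the same slot — violated.
S is fixed at 2 — holds.
L conflicts with N — holds.

No. K and T cannot be in the same slot is not satisfied.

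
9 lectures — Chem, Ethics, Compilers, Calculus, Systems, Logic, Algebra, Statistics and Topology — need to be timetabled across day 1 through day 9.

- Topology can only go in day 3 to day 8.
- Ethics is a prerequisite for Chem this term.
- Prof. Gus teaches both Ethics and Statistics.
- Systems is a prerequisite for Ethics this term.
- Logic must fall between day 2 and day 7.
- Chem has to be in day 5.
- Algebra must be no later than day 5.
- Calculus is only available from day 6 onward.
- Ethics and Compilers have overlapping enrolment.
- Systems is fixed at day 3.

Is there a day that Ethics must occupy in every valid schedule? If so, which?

day 4

Systems is fixed at day 3 and must come before Ethics, so Ethics is at least day 4.
Chem is fixed at day 5 and must come after Ethics, so Ethics is at most day 4.
So Ethics must be day 4.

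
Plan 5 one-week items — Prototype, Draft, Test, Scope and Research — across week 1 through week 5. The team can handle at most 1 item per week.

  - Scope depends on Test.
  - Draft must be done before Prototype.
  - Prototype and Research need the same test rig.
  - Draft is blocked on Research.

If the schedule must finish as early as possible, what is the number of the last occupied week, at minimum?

The precedence chain requires at least 3 distinct weeks.
With at most 1 per week and 5 work items, at least 5 weeks are needed.
5 works (last occupied week: week 5): for example Research in week 1, Prototype in week 3, Test in week 4, Draft in week 2, Scope in week 5.

5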